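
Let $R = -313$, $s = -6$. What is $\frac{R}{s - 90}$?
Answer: $\frac{313}{96} \approx 3.2604$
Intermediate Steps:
$\frac{R}{s - 90} = - \frac{313}{-6 - 90} = - \frac{313}{-96} = \left(-313\right) \left(- \frac{1}{96}\right) = \frac{313}{96}$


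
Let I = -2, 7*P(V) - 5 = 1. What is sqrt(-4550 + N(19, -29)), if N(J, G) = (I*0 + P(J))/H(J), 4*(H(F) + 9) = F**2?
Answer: I*sqrt(941961566)/455 ≈ 67.454*I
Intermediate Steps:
H(F) = -9 + F**2/4
P(V) = 6/7 (P(V) = 5/7 + (1/7)*1 = 5/7 + 1/7 = 6/7)
N(J, G) = 6/(7*(-9 + J**2/4)) (N(J, G) = (-2*0 + 6/7)/(-9 + J**2/4) = (0 + 6/7)/(-9 + J**2/4) = 6/(7*(-9 + J**2/4)))
sqrt(-4550 + N(19, -29)) = sqrt(-4550 + 24/(7*(-36 + 19**2))) = sqrt(-4550 + 24/(7*(-36 + 361))) = sqrt(-4550 + (24/7)/325) = sqrt(-4550 + (24/7)*(1/325)) = sqrt(-4550 + 24/2275) = sqrt(-10351226/2275) = I*sqrt(941961566)/455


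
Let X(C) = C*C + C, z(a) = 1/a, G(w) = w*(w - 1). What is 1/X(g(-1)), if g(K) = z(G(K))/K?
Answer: -4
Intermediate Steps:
G(w) = w*(-1 + w)
z(a) = 1/a
g(K) = 1/(K**2*(-1 + K)) (g(K) = 1/(((K*(-1 + K)))*K) = (1/(K*(-1 + K)))/K = 1/(K**2*(-1 + K)))
X(C) = C + C**2 (X(C) = C**2 + C = C + C**2)
1/X(g(-1)) = 1/((1/((-1)**2*(-1 - 1)))*(1 + 1/((-1)**2*(-1 - 1)))) = 1/((1/(-2))*(1 + 1/(-2))) = 1/((1*(-1/2))*(1 + 1*(-1/2))) = 1/(-(1 - 1/2)/2) = 1/(-1/2*1/2) = 1/(-1/4) = -4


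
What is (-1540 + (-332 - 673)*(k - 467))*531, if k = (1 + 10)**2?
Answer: 183826890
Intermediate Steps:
k = 121 (k = 11**2 = 121)
(-1540 + (-332 - 673)*(k - 467))*531 = (-1540 + (-332 - 673)*(121 - 467))*531 = (-1540 - 1005*(-346))*531 = (-1540 + 347730)*531 = 346190*531 = 183826890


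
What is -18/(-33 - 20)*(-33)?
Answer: -594/53 ≈ -11.208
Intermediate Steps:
-18/(-33 - 20)*(-33) = -18/(-53)*(-33) = -18*(-1/53)*(-33) = (18/53)*(-33) = -594/53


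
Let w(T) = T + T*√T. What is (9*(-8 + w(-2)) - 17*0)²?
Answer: 7452 + 3240*I*√2 ≈ 7452.0 + 4582.1*I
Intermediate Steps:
w(T) = T + T^(3/2)
(9*(-8 + w(-2)) - 17*0)² = (9*(-8 + (-2 + (-2)^(3/2))) - 17*0)² = (9*(-8 + (-2 - 2*I*√2)) + 0)² = (9*(-10 - 2*I*√2) + 0)² = ((-90 - 18*I*√2) + 0)² = (-90 - 18*I*√2)²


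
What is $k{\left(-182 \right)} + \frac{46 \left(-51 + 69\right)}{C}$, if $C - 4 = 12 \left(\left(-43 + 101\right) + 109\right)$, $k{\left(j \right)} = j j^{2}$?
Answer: $- \frac{3026340929}{502} \approx -6.0286 \cdot 10^{6}$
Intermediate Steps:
$k{\left(j \right)} = j^{3}$
$C = 2008$ ($C = 4 + 12 \left(\left(-43 + 101\right) + 109\right) = 4 + 12 \left(58 + 109\right) = 4 + 12 \cdot 167 = 4 + 2004 = 2008$)
$k{\left(-182 \right)} + \frac{46 \left(-51 + 69\right)}{C} = \left(-182\right)^{3} + \frac{46 \left(-51 + 69\right)}{2008} = -6028568 + 46 \cdot 18 \cdot \frac{1}{2008} = -6028568 + 828 \cdot \frac{1}{2008} = -6028568 + \frac{207}{502} = - \frac{3026340929}{502}$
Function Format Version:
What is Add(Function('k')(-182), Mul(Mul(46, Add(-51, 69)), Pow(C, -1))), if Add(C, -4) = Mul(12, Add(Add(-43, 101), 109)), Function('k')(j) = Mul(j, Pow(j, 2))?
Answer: Rational(-3026340929, 502) ≈ -6.0286e+6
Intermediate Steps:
Function('k')(j) = Pow(j, 3)
C = 2008 (C = Add(4, Mul(12, Add(Add(-43, 101), 109))) = Add(4, Mul(12, Add(58, 109))) = Add(4, Mul(12, 167)) = Add(4, 2004) = 2008)
Add(Function('k')(-182), Mul(Mul(46, Add(-51, 69)), Pow(C, -1))) = Add(Pow(-182, 3), Mul(Mul(46, Add(-51, 69)), Pow(2008, -1))) = Add(-6028568, Mul(Mul(46, 18), Rational(1, 2008))) = Add(-6028568, Mul(828, Rational(1, 2008))) = Add(-6028568, Rational(207, 502)) = Rational(-3026340929, 502)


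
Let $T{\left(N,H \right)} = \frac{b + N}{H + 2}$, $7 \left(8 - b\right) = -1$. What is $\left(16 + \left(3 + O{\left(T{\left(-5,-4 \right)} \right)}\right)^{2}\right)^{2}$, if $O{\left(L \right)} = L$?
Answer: $\frac{781456}{2401} \approx 325.47$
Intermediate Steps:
$b = \frac{57}{7}$ ($b = 8 - - \frac{1}{7} = 8 + \frac{1}{7} = \frac{57}{7} \approx 8.1429$)
$T{\left(N,H \right)} = \frac{\frac{57}{7} + N}{2 + H}$ ($T{\left(N,H \right)} = \frac{\frac{57}{7} + N}{H + 2} = \frac{\frac{57}{7} + N}{2 + H}$)
$\left(16 + \left(3 + O{\left(T{\left(-5,-4 \right)} \right)}\right)^{2}\right)^{2} = \left(16 + \left(3 + \frac{\frac{57}{7} - 5}{2 - 4}\right)^{2}\right)^{2} = \left(16 + \left(3 + \frac{1}{-2} \cdot \frac{22}{7}\right)^{2}\right)^{2} = \left(16 + \left(3 - \frac{11}{7}\right)^{2}\right)^{2} = \left(16 + \left(\frac{10}{7}\right)^{2}\right)^{2} = \left(16 + \frac{100}{49}\right)^{2} = \left(\frac{884}{49}\right)^{2} = \frac{781456}{2401}$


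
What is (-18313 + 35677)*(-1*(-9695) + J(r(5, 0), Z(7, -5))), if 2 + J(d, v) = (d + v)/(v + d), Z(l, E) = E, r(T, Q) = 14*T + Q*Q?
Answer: 168326616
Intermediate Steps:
r(T, Q) = Q² + 14*T (r(T, Q) = 14*T + Q² = Q² + 14*T)
J(d, v) = -1 (J(d, v) = -2 + (d + v)/(v + d) = -2 + (d + v)/(d + v) = -2 + 1 = -1)
(-18313 + 35677)*(-1*(-9695) + J(r(5, 0), Z(7, -5))) = (-18313 + 35677)*(-1*(-9695) - 1) = 17364*(9695 - 1) = 17364*9694 = 168326616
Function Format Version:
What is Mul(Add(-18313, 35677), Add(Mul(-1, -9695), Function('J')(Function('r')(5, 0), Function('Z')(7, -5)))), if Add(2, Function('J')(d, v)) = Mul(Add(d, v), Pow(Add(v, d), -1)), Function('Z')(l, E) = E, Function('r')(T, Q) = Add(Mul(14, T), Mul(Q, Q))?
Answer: 168326616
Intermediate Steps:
Function('r')(T, Q) = Add(Pow(Q, 2), Mul(14, T)) (Function('r')(T, Q) = Add(Mul(14, T), Pow(Q, 2)) = Add(Pow(Q, 2), Mul(14, T)))
Function('J')(d, v) = -1 (Function('J')(d, v) = Add(-2, Mul(Add(d, v), Pow(Add(v, d), -1))) = Add(-2, Mul(Add(d, v), Pow(Add(d, v), -1))) = Add(-2, 1) = -1)
Mul(Add(-18313, 35677), Add(Mul(-1, -9695), Function('J')(Function('r')(5, 0), Function('Z')(7, -5)))) = Mul(Add(-18313, 35677), Add(Mul(-1, -9695), -1)) = Mul(17364, Add(9695, -1)) = Mul(17364, 9694) = 168326616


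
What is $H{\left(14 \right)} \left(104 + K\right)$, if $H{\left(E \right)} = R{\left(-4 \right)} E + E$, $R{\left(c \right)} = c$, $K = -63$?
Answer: $-1722$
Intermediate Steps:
$H{\left(E \right)} = - 3 E$ ($H{\left(E \right)} = - 4 E + E = - 3 E$)
$H{\left(14 \right)} \left(104 + K\right) = \left(-3\right) 14 \left(104 - 63\right) = \left(-42\right) 41 = -1722$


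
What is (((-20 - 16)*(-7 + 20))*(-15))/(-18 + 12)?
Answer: -1170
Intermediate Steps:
(((-20 - 16)*(-7 + 20))*(-15))/(-18 + 12) = (-36*13*(-15))/(-6) = -468*(-15)*(-⅙) = 7020*(-⅙) = -1170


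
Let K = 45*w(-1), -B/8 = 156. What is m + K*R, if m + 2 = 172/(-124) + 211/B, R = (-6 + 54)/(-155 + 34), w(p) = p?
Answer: 66918779/4681248 ≈ 14.295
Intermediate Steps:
B = -1248 (B = -8*156 = -1248)
R = -48/121 (R = 48/(-121) = 48*(-1/121) = -48/121 ≈ -0.39669)
m = -137581/38688 (m = -2 + (172/(-124) + 211/(-1248)) = -2 + (172*(-1/124) + 211*(-1/1248)) = -2 + (-43/31 - 211/1248) = -2 - 60205/38688 = -137581/38688 ≈ -3.5562)
K = -45 (K = 45*(-1) = -45)
m + K*R = -137581/38688 - 45*(-48/121) = -137581/38688 + 2160/121 = 66918779/4681248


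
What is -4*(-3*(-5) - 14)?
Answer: -4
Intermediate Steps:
-4*(-3*(-5) - 14) = -4*(15 - 14) = -4*1 = -4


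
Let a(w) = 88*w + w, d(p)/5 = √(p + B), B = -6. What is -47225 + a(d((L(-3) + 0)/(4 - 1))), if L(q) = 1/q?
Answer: -47225 + 445*I*√55/3 ≈ -47225.0 + 1100.1*I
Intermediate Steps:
L(q) = 1/q
d(p) = 5*√(-6 + p) (d(p) = 5*√(p - 6) = 5*√(-6 + p))
a(w) = 89*w
-47225 + a(d((L(-3) + 0)/(4 - 1))) = -47225 + 89*(5*√(-6 + (1/(-3) + 0)/(4 - 1))) = -47225 + 89*(5*√(-6 + (-⅓ + 0)/3)) = -47225 + 89*(5*√(-6 - ⅓*⅓)) = -47225 + 89*(5*√(-6 - ⅑)) = -47225 + 89*(5*√(-55/9)) = -47225 + 89*(5*(I*√55/3)) = -47225 + 89*(5*I*√55/3) = -47225 + 445*I*√55/3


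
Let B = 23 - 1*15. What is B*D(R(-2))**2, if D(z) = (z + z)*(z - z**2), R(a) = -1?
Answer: 128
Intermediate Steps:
D(z) = 2*z*(z - z**2) (D(z) = (2*z)*(z - z**2) = 2*z*(z - z**2))
B = 8 (B = 23 - 15 = 8)
B*D(R(-2))**2 = 8*(2*(-1)**2*(1 - 1*(-1)))**2 = 8*(2*1*(1 + 1))**2 = 8*(2*1*2)**2 = 8*4**2 = 8*16 = 128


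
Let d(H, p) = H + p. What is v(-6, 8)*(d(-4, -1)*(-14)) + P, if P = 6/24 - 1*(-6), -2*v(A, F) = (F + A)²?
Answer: -535/4 ≈ -133.75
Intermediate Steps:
v(A, F) = -(A + F)²/2 (v(A, F) = -(F + A)²/2 = -(A + F)²/2)
P = 25/4 (P = 6*(1/24) + 6 = ¼ + 6 = 25/4 ≈ 6.2500)
v(-6, 8)*(d(-4, -1)*(-14)) + P = (-(-6 + 8)²/2)*((-4 - 1)*(-14)) + 25/4 = (-½*2²)*(-5*(-14)) + 25/4 = -½*4*70 + 25/4 = -2*70 + 25/4 = -140 + 25/4 = -535/4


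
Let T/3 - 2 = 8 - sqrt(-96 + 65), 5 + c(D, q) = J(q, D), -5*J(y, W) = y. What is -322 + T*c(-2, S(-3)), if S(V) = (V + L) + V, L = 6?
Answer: -472 + 15*I*sqrt(31) ≈ -472.0 + 83.516*I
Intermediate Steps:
J(y, W) = -y/5
S(V) = 6 + 2*V (S(V) = (V + 6) + V = (6 + V) + V = 6 + 2*V)
c(D, q) = -5 - q/5
T = 30 - 3*I*sqrt(31) (T = 6 + 3*(8 - sqrt(-96 + 65)) = 6 + 3*(8 - sqrt(-31)) = 6 + 3*(8 - I*sqrt(31)) = 6 + (24 - 3*I*sqrt(31)) = 30 - 3*I*sqrt(31) ≈ 30.0 - 16.703*I)
-322 + T*c(-2, S(-3)) = -322 + (30 - 3*I*sqrt(31))*(-5 - (6 + 2*(-3))/5) = -322 + (30 - 3*I*sqrt(31))*(-5 - (6 - 6)/5) = -322 + (30 - 3*I*sqrt(31))*(-5 - 1/5*0) = -322 + (30 - 3*I*sqrt(31))*(-5 + 0) = -322 + (30 - 3*I*sqrt(31))*(-5) = -322 + (-150 + 15*I*sqrt(31)) = -472 + 15*I*sqrt(31)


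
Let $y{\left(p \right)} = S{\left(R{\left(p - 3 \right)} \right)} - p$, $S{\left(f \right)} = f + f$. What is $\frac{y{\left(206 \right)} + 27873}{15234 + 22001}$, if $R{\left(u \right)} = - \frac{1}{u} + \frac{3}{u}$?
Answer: $\frac{1123281}{1511741} \approx 0.74304$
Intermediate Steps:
$R{\left(u \right)} = \frac{2}{u}$
$S{\left(f \right)} = 2 f$
$y{\left(p \right)} = - p + \frac{4}{-3 + p}$ ($y{\left(p \right)} = 2 \frac{2}{p - 3} - p = 2 \frac{2}{-3 + p} - p = \frac{4}{-3 + p} - p = - p + \frac{4}{-3 + p}$)
$\frac{y{\left(206 \right)} + 27873}{15234 + 22001} = \frac{\frac{4 - 206 \left(-3 + 206\right)}{-3 + 206} + 27873}{15234 + 22001} = \frac{\frac{4 - 206 \cdot 203}{203} + 27873}{37235} = \left(\frac{4 - 41818}{203} + 27873\right) \frac{1}{37235} = \left(\frac{1}{203} \left(-41814\right) + 27873\right) \frac{1}{37235} = \left(- \frac{41814}{203} + 27873\right) \frac{1}{37235} = \frac{5616405}{203} \cdot \frac{1}{37235} = \frac{1123281}{1511741}$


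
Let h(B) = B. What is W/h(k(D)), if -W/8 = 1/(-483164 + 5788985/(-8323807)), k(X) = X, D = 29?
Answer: 66590456/116631320555657 ≈ 5.7095e-7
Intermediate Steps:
W = 66590456/4021769674333 (W = -8/(-483164 + 5788985/(-8323807)) = -8/(-483164 + 5788985*(-1/8323807)) = -8/(-483164 - 5788985/8323807) = -8/(-4021769674333/8323807) = -8*(-8323807/4021769674333) = 66590456/4021769674333 ≈ 1.6557e-5)
W/h(k(D)) = (66590456/4021769674333)/29 = (66590456/4021769674333)*(1/29) = 66590456/116631320555657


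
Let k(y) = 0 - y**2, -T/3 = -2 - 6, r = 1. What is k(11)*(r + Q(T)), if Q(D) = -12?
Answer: 1331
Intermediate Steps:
T = 24 (T = -3*(-2 - 6) = -3*(-8) = 24)
k(y) = -y**2
k(11)*(r + Q(T)) = (-1*11**2)*(1 - 12) = -1*121*(-11) = -121*(-11) = 1331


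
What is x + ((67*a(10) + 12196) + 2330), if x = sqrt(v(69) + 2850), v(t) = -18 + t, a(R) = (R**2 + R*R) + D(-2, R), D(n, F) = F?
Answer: 28596 + sqrt(2901) ≈ 28650.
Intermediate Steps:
a(R) = R + 2*R**2 (a(R) = (R**2 + R*R) + R = (R**2 + R**2) + R = 2*R**2 + R = R + 2*R**2)
x = sqrt(2901) (x = sqrt((-18 + 69) + 2850) = sqrt(51 + 2850) = sqrt(2901) ≈ 53.861)
x + ((67*a(10) + 12196) + 2330) = sqrt(2901) + ((67*(10*(1 + 2*10)) + 12196) + 2330) = sqrt(2901) + ((67*(10*(1 + 20)) + 12196) + 2330) = sqrt(2901) + ((67*(10*21) + 12196) + 2330) = sqrt(2901) + ((67*210 + 12196) + 2330) = sqrt(2901) + ((14070 + 12196) + 2330) = sqrt(2901) + (26266 + 2330) = sqrt(2901) + 28596 = 28596 + sqrt(2901)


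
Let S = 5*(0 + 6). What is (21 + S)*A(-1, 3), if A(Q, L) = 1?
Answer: 51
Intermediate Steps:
S = 30 (S = 5*6 = 30)
(21 + S)*A(-1, 3) = (21 + 30)*1 = 51*1 = 51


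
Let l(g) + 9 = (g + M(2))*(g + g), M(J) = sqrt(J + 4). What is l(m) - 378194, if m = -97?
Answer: -359385 - 194*sqrt(6) ≈ -3.5986e+5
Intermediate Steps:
M(J) = sqrt(4 + J)
l(g) = -9 + 2*g*(g + sqrt(6)) (l(g) = -9 + (g + sqrt(4 + 2))*(g + g) = -9 + (g + sqrt(6))*(2*g) = -9 + 2*g*(g + sqrt(6)))
l(m) - 378194 = (-9 + 2*(-97)**2 + 2*(-97)*sqrt(6)) - 378194 = (-9 + 2*9409 - 194*sqrt(6)) - 378194 = (-9 + 18818 - 194*sqrt(6)) - 378194 = (18809 - 194*sqrt(6)) - 378194 = -359385 - 194*sqrt(6)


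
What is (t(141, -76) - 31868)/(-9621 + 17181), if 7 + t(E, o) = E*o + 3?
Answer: -169/30 ≈ -5.6333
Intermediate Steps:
t(E, o) = -4 + E*o (t(E, o) = -7 + (E*o + 3) = -7 + (3 + E*o) = -4 + E*o)
(t(141, -76) - 31868)/(-9621 + 17181) = ((-4 + 141*(-76)) - 31868)/(-9621 + 17181) = ((-4 - 10716) - 31868)/7560 = (-10720 - 31868)*(1/7560) = -42588*1/7560 = -169/30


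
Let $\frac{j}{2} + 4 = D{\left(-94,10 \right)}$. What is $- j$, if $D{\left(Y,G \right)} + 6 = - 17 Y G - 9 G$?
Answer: $-31760$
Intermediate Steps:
$D{\left(Y,G \right)} = -6 - 9 G - 17 G Y$ ($D{\left(Y,G \right)} = -6 + \left(- 17 Y G - 9 G\right) = -6 - \left(9 G + 17 G Y\right) = -6 - 9 G - 17 G Y$)
$j = 31760$ ($j = -8 + 2 \left(-6 - 90 - 170 \left(-94\right)\right) = -8 + 2 \left(-6 - 90 + 15980\right) = -8 + 2 \cdot 15884 = -8 + 31768 = 31760$)
$- j = \left(-1\right) 31760 = -31760$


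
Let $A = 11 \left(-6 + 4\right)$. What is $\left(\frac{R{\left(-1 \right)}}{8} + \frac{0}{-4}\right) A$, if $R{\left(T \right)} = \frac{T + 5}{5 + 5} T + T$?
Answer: $\frac{77}{20} \approx 3.85$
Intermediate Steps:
$R{\left(T \right)} = T + T \left(\frac{1}{2} + \frac{T}{10}\right)$ ($R{\left(T \right)} = \frac{5 + T}{10} T + T = \left(5 + T\right) \frac{1}{10} T + T = \left(\frac{1}{2} + \frac{T}{10}\right) T + T = T \left(\frac{1}{2} + \frac{T}{10}\right) + T = T + T \left(\frac{1}{2} + \frac{T}{10}\right)$)
$A = -22$ ($A = 11 \left(-2\right) = -22$)
$\left(\frac{R{\left(-1 \right)}}{8} + \frac{0}{-4}\right) A = \left(\frac{\frac{1}{10} \left(-1\right) \left(15 - 1\right)}{8} + \frac{0}{-4}\right) \left(-22\right) = \left(\frac{1}{10} \left(-1\right) 14 \cdot \frac{1}{8} + 0 \left(- \frac{1}{4}\right)\right) \left(-22\right) = \left(\left(- \frac{7}{5}\right) \frac{1}{8} + 0\right) \left(-22\right) = \left(- \frac{7}{40} + 0\right) \left(-22\right) = \left(- \frac{7}{40}\right) \left(-22\right) = \frac{77}{20}$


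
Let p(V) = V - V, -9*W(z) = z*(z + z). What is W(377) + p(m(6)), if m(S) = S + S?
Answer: -284258/9 ≈ -31584.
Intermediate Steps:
W(z) = -2*z**2/9 (W(z) = -z*(z + z)/9 = -z*2*z/9 = -2*z**2/9)
m(S) = 2*S
p(V) = 0
W(377) + p(m(6)) = -2/9*377**2 + 0 = -2/9*142129 + 0 = -284258/9 + 0 = -284258/9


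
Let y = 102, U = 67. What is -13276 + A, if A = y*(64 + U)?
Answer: 86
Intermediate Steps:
A = 13362 (A = 102*(64 + 67) = 102*131 = 13362)
-13276 + A = -13276 + 13362 = 86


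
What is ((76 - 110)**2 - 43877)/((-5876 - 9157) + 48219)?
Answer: -42721/33186 ≈ -1.2873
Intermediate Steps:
((76 - 110)**2 - 43877)/((-5876 - 9157) + 48219) = ((-34)**2 - 43877)/(-15033 + 48219) = (1156 - 43877)/33186 = -42721*1/33186 = -42721/33186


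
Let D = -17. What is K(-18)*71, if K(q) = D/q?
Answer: 1207/18 ≈ 67.056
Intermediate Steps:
K(q) = -17/q
K(-18)*71 = -17/(-18)*71 = -17*(-1/18)*71 = (17/18)*71 = 1207/18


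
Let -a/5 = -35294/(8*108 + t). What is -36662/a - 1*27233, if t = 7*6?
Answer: -2419511641/88235 ≈ -27421.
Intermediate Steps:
t = 42
a = 88235/453 (a = -(-176470)/(8*108 + 42) = -(-176470)/(864 + 42) = -(-176470)/906 = -5*(-17647/453) = 88235/453 ≈ 194.78)
-36662/a - 1*27233 = -36662/88235/453 - 1*27233 = -36662*453/88235 - 27233 = -16607886/88235 - 27233 = -2419511641/88235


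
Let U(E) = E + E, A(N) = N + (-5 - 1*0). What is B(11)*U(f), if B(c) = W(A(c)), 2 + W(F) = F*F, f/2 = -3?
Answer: -408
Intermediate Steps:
f = -6 (f = 2*(-3) = -6)
A(N) = -5 + N (A(N) = N + (-5 + 0) = N - 5 = -5 + N)
U(E) = 2*E
W(F) = -2 + F² (W(F) = -2 + F*F = -2 + F²)
B(c) = -2 + (-5 + c)²
B(11)*U(f) = (-2 + (-5 + 11)²)*(2*(-6)) = (-2 + 6²)*(-12) = (-2 + 36)*(-12) = 34*(-12) = -408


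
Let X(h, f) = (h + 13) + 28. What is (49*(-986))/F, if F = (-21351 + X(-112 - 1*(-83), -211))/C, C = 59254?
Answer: 2862797756/21339 ≈ 1.3416e+5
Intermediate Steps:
X(h, f) = 41 + h (X(h, f) = (13 + h) + 28 = 41 + h)
F = -21339/59254 (F = (-21351 + (41 + (-112 - 1*(-83))))/59254 = (-21351 + (41 + (-112 + 83)))*(1/59254) = (-21351 + (41 - 29))*(1/59254) = (-21351 + 12)*(1/59254) = -21339*1/59254 = -21339/59254 ≈ -0.36013)
(49*(-986))/F = (49*(-986))/(-21339/59254) = -48314*(-59254/21339) = 2862797756/21339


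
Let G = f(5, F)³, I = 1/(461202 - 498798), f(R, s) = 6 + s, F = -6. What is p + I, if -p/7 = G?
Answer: -1/37596 ≈ -2.6599e-5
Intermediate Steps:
I = -1/37596 (I = 1/(-37596) = -1/37596 ≈ -2.6599e-5)
G = 0 (G = (6 - 6)³ = 0³ = 0)
p = 0 (p = -7*0 = 0)
p + I = 0 - 1/37596 = -1/37596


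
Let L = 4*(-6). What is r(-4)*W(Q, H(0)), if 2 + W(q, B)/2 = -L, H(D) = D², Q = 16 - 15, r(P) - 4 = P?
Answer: 0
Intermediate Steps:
r(P) = 4 + P
Q = 1
L = -24
W(q, B) = 44 (W(q, B) = -4 + 2*(-1*(-24)) = -4 + 2*24 = -4 + 48 = 44)
r(-4)*W(Q, H(0)) = (4 - 4)*44 = 0*44 = 0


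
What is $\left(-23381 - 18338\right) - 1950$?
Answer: $-43669$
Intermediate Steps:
$\left(-23381 - 18338\right) - 1950 = -41719 - 1950 = -43669$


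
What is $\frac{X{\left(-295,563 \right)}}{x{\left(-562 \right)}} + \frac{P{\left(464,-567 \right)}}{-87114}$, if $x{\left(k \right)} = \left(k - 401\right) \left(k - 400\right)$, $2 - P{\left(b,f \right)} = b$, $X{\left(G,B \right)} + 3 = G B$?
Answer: $- \frac{90003785}{517326489} \approx -0.17398$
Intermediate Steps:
$X{\left(G,B \right)} = -3 + B G$ ($X{\left(G,B \right)} = -3 + G B = -3 + B G$)
$P{\left(b,f \right)} = 2 - b$
$x{\left(k \right)} = \left(-401 + k\right) \left(-400 + k\right)$
$\frac{X{\left(-295,563 \right)}}{x{\left(-562 \right)}} + \frac{P{\left(464,-567 \right)}}{-87114} = \frac{-3 + 563 \left(-295\right)}{160400 + \left(-562\right)^{2} - -450162} + \frac{2 - 464}{-87114} = \frac{-3 - 166085}{160400 + 315844 + 450162} + \left(2 - 464\right) \left(- \frac{1}{87114}\right) = - \frac{166088}{926406} - - \frac{77}{14519} = \left(-166088\right) \frac{1}{926406} + \frac{77}{14519} = - \frac{6388}{35631} + \frac{77}{14519} = - \frac{90003785}{517326489}$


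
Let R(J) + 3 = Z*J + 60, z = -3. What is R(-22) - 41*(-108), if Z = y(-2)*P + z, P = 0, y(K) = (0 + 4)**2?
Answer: 4551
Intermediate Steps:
y(K) = 16 (y(K) = 4**2 = 16)
Z = -3 (Z = 16*0 - 3 = 0 - 3 = -3)
R(J) = 57 - 3*J (R(J) = -3 + (-3*J + 60) = -3 + (60 - 3*J) = 57 - 3*J)
R(-22) - 41*(-108) = (57 - 3*(-22)) - 41*(-108) = (57 + 66) - 1*(-4428) = 123 + 4428 = 4551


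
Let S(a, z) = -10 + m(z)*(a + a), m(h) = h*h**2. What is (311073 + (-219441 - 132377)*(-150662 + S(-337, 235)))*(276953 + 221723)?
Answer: 1534643438563174455844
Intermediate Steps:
m(h) = h**3
S(a, z) = -10 + 2*a*z**3 (S(a, z) = -10 + z**3*(a + a) = -10 + z**3*(2*a) = -10 + 2*a*z**3)
(311073 + (-219441 - 132377)*(-150662 + S(-337, 235)))*(276953 + 221723) = (311073 + (-219441 - 132377)*(-150662 + (-10 + 2*(-337)*235**3)))*(276953 + 221723) = (311073 - 351818*(-150662 + (-10 + 2*(-337)*12977875)))*498676 = (311073 - 351818*(-150662 + (-10 - 8747087750)))*498676 = (311073 - 351818*(-150662 - 8747087760))*498676 = (311073 - 351818*(-8747238422))*498676 = (311073 + 3077435927151196)*498676 = 3077435927462269*498676 = 1534643438563174455844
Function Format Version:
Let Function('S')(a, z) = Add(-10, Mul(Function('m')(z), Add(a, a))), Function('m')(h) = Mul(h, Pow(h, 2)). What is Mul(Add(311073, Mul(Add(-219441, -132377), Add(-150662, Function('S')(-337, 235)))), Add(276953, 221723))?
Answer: 1534643438563174455844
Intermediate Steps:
Function('m')(h) = Pow(h, 3)
Function('S')(a, z) = Add(-10, Mul(2, a, Pow(z, 3))) (Function('S')(a, z) = Add(-10, Mul(Pow(z, 3), Add(a, a))) = Add(-10, Mul(Pow(z, 3), Mul(2, a))) = Add(-10, Mul(2, a, Pow(z, 3))))
Mul(Add(311073, Mul(Add(-219441, -132377), Add(-150662, Function('S')(-337, 235)))), Add(276953, 221723)) = Mul(Add(311073, Mul(Add(-219441, -132377), Add(-150662, Add(-10, Mul(2, -337, Pow(235, 3)))))), Add(276953, 221723)) = Mul(Add(311073, Mul(-351818, Add(-150662, Add(-10, Mul(2, -337, 12977875))))), 498676) = Mul(Add(311073, Mul(-351818, Add(-150662, Add(-10, -8747087750)))), 498676) = Mul(Add(311073, Mul(-351818, Add(-150662, -8747087760))), 498676) = Mul(Add(311073, Mul(-351818, -8747238422)), 498676) = Mul(Add(311073, 3077435927151196), 498676) = Mul(3077435927462269, 498676) = 1534643438563174455844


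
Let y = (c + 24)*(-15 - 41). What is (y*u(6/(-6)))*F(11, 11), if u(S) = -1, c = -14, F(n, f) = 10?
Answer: 5600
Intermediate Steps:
y = -560 (y = (-14 + 24)*(-15 - 41) = 10*(-56) = -560)
(y*u(6/(-6)))*F(11, 11) = -560*(-1)*10 = 560*10 = 5600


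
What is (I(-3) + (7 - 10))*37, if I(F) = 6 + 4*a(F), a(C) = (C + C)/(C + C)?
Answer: 259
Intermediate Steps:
a(C) = 1 (a(C) = (2*C)/((2*C)) = (2*C)*(1/(2*C)) = 1)
I(F) = 10 (I(F) = 6 + 4*1 = 6 + 4 = 10)
(I(-3) + (7 - 10))*37 = (10 + (7 - 10))*37 = (10 - 3)*37 = 7*37 = 259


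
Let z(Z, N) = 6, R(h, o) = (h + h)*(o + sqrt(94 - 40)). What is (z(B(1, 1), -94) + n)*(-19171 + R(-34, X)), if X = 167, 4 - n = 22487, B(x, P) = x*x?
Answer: 686155379 + 4585308*sqrt(6) ≈ 6.9739e+8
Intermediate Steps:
B(x, P) = x**2
n = -22483 (n = 4 - 1*22487 = 4 - 22487 = -22483)
R(h, o) = 2*h*(o + 3*sqrt(6)) (R(h, o) = (2*h)*(o + sqrt(54)) = (2*h)*(o + 3*sqrt(6)) = 2*h*(o + 3*sqrt(6)))
(z(B(1, 1), -94) + n)*(-19171 + R(-34, X)) = (6 - 22483)*(-19171 + 2*(-34)*(167 + 3*sqrt(6))) = -22477*(-19171 + (-11356 - 204*sqrt(6))) = -22477*(-30527 - 204*sqrt(6)) = 686155379 + 4585308*sqrt(6)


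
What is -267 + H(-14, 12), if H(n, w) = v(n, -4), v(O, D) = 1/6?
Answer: -1601/6 ≈ -266.83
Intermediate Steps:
v(O, D) = ⅙ (v(O, D) = 1*(⅙) = ⅙)
H(n, w) = ⅙
-267 + H(-14, 12) = -267 + ⅙ = -1601/6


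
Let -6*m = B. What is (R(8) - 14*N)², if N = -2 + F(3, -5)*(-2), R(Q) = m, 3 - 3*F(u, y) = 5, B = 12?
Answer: 484/9 ≈ 53.778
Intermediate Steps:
F(u, y) = -⅔ (F(u, y) = 1 - ⅓*5 = 1 - 5/3 = -⅔)
m = -2 (m = -⅙*12 = -2)
R(Q) = -2
N = -⅔ (N = -2 - ⅔*(-2) = -2 + 4/3 = -⅔ ≈ -0.66667)
(R(8) - 14*N)² = (-2 - 14*(-⅔))² = (-2 + 28/3)² = (22/3)² = 484/9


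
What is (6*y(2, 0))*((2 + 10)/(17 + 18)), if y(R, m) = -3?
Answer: -216/35 ≈ -6.1714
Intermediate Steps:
(6*y(2, 0))*((2 + 10)/(17 + 18)) = (6*(-3))*((2 + 10)/(17 + 18)) = -216/35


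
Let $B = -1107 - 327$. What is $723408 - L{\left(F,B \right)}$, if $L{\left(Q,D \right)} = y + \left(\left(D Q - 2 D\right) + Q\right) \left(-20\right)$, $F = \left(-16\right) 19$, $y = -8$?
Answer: $9493416$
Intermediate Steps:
$B = -1434$
$F = -304$
$L{\left(Q,D \right)} = -8 - 20 Q + 40 D - 20 D Q$ ($L{\left(Q,D \right)} = -8 + \left(\left(D Q - 2 D\right) + Q\right) \left(-20\right) = -8 + \left(\left(- 2 D + D Q\right) + Q\right) \left(-20\right) = -8 + \left(Q - 2 D + D Q\right) \left(-20\right) = -8 - \left(- 40 D + 20 Q + 20 D Q\right) = -8 - 20 Q + 40 D - 20 D Q$)
$723408 - L{\left(F,B \right)} = 723408 - \left(-8 - -6080 + 40 \left(-1434\right) - \left(-28680\right) \left(-304\right)\right) = 723408 - \left(-8 + 6080 - 57360 - 8718720\right) = 723408 - -8770008 = 723408 + 8770008 = 9493416$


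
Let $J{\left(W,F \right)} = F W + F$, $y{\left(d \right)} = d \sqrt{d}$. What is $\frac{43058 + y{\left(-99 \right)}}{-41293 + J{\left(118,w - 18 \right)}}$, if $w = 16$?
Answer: $- \frac{43058}{41531} + \frac{297 i \sqrt{11}}{41531} \approx -1.0368 + 0.023718 i$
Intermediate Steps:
$y{\left(d \right)} = d^{\frac{3}{2}}$
$J{\left(W,F \right)} = F + F W$
$\frac{43058 + y{\left(-99 \right)}}{-41293 + J{\left(118,w - 18 \right)}} = \frac{43058 + \left(-99\right)^{\frac{3}{2}}}{-41293 + \left(16 - 18\right) \left(1 + 118\right)} = \frac{43058 - 297 i \sqrt{11}}{-41293 + \left(16 - 18\right) 119} = \frac{43058 - 297 i \sqrt{11}}{-41293 - 238} = \frac{43058 - 297 i \sqrt{11}}{-41531} = \left(43058 - 297 i \sqrt{11}\right) \left(- \frac{1}{41531}\right) = - \frac{43058}{41531} + \frac{297 i \sqrt{11}}{41531}$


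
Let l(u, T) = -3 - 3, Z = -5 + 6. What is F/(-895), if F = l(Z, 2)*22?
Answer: 132/895 ≈ 0.14749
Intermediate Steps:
Z = 1
l(u, T) = -6
F = -132 (F = -6*22 = -132)
F/(-895) = -132/(-895) = -132*(-1/895) = 132/895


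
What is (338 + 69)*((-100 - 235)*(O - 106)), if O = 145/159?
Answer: 2278188605/159 ≈ 1.4328e+7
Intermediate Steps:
O = 145/159 (O = 145*(1/159) = 145/159 ≈ 0.91195)
(338 + 69)*((-100 - 235)*(O - 106)) = (338 + 69)*((-100 - 235)*(145/159 - 106)) = 407*(-335*(-16709/159)) = 407*(5597515/159) = 2278188605/159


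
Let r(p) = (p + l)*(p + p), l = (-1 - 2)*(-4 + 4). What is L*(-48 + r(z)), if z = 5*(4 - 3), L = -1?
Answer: -2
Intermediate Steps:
l = 0 (l = -3*0 = 0)
z = 5 (z = 5*1 = 5)
r(p) = 2*p² (r(p) = (p + 0)*(p + p) = p*(2*p) = 2*p²)
L*(-48 + r(z)) = -(-48 + 2*5²) = -(-48 + 2*25) = -(-48 + 50) = -1*2 = -2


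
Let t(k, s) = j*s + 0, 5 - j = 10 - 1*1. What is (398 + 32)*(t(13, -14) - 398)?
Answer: -147060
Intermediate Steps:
j = -4 (j = 5 - (10 - 1*1) = 5 - (10 - 1) = 5 - 1*9 = 5 - 9 = -4)
t(k, s) = -4*s (t(k, s) = -4*s + 0 = -4*s)
(398 + 32)*(t(13, -14) - 398) = (398 + 32)*(-4*(-14) - 398) = 430*(56 - 398) = 430*(-342) = -147060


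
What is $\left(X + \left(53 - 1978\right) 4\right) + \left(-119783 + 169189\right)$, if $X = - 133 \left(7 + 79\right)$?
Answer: $30268$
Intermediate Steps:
$X = -11438$ ($X = \left(-133\right) 86 = -11438$)
$\left(X + \left(53 - 1978\right) 4\right) + \left(-119783 + 169189\right) = \left(-11438 + \left(53 - 1978\right) 4\right) + \left(-119783 + 169189\right) = \left(-11438 + \left(53 - 1978\right) 4\right) + 49406 = \left(-11438 - 7700\right) + 49406 = -19138 + 49406 = 30268$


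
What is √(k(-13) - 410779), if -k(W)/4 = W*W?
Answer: I*√411455 ≈ 641.45*I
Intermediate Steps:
k(W) = -4*W² (k(W) = -4*W*W = -4*W²)
√(k(-13) - 410779) = √(-4*(-13)² - 410779) = √(-4*169 - 410779) = √(-676 - 410779) = √(-411455) = I*√411455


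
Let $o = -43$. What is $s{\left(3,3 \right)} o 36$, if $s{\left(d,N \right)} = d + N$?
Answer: $-9288$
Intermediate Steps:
$s{\left(d,N \right)} = N + d$
$s{\left(3,3 \right)} o 36 = \left(3 + 3\right) \left(-43\right) 36 = 6 \left(-43\right) 36 = \left(-258\right) 36 = -9288$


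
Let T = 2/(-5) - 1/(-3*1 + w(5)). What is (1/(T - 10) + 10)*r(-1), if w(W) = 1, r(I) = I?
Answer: -980/99 ≈ -9.8990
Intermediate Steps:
T = 1/10 (T = 2/(-5) - 1/(-3*1 + 1) = 2*(-1/5) - 1/(-3 + 1) = -2/5 - 1/(-2) = -2/5 - 1*(-1/2) = -2/5 + 1/2 = 1/10 ≈ 0.10000)
(1/(T - 10) + 10)*r(-1) = (1/(1/10 - 10) + 10)*(-1) = (1/(-99/10) + 10)*(-1) = (-10/99 + 10)*(-1) = (980/99)*(-1) = -980/99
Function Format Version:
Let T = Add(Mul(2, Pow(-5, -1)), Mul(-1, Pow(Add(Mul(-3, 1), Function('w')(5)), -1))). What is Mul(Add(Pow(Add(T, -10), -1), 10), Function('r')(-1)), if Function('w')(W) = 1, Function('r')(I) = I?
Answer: Rational(-980, 99) ≈ -9.8990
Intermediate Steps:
T = Rational(1, 10) (T = Add(Mul(2, Pow(-5, -1)), Mul(-1, Pow(Add(Mul(-3, 1), 1), -1))) = Add(Mul(2, Rational(-1, 5)), Mul(-1, Pow(Add(-3, 1), -1))) = Add(Rational(-2, 5), Mul(-1, Pow(-2, -1))) = Add(Rational(-2, 5), Mul(-1, Rational(-1, 2))) = Add(Rational(-2, 5), Rational(1, 2)) = Rational(1, 10) ≈ 0.10000)
Mul(Add(Pow(Add(T, -10), -1), 10), Function('r')(-1)) = Mul(Add(Pow(Add(Rational(1, 10), -10), -1), 10), -1) = Mul(Add(Pow(Rational(-99, 10), -1), 10), -1) = Mul(Add(Rational(-10, 99), 10), -1) = Mul(Rational(980, 99), -1) = Rational(-980, 99)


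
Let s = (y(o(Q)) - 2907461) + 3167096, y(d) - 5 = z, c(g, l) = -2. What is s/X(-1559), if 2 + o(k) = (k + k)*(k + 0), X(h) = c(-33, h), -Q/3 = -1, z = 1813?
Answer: -261453/2 ≈ -1.3073e+5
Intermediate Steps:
Q = 3 (Q = -3*(-1) = 3)
X(h) = -2
o(k) = -2 + 2*k**2 (o(k) = -2 + (k + k)*(k + 0) = -2 + (2*k)*k = -2 + 2*k**2)
y(d) = 1818 (y(d) = 5 + 1813 = 1818)
s = 261453 (s = (1818 - 2907461) + 3167096 = -2905643 + 3167096 = 261453)
s/X(-1559) = 261453/(-2) = 261453*(-1/2) = -261453/2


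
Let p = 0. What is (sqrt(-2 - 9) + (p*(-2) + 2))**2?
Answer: (2 + I*sqrt(11))**2 ≈ -7.0 + 13.266*I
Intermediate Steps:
(sqrt(-2 - 9) + (p*(-2) + 2))**2 = (sqrt(-2 - 9) + (0*(-2) + 2))**2 = (sqrt(-11) + (0 + 2))**2 = (I*sqrt(11) + 2)**2 = (2 + I*sqrt(11))**2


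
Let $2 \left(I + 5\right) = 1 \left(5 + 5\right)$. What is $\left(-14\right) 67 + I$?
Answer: $-938$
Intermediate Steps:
$I = 0$ ($I = -5 + \frac{1 \left(5 + 5\right)}{2} = -5 + \frac{1 \cdot 10}{2} = -5 + \frac{1}{2} \cdot 10 = -5 + 5 = 0$)
$\left(-14\right) 67 + I = \left(-14\right) 67 + 0 = -938 + 0 = -938$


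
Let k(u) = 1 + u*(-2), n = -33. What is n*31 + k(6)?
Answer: -1034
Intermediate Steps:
k(u) = 1 - 2*u
n*31 + k(6) = -33*31 + (1 - 2*6) = -1023 + (1 - 12) = -1023 - 11 = -1034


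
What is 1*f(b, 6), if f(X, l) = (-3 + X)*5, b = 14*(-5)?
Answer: -365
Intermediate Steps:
b = -70
f(X, l) = -15 + 5*X
1*f(b, 6) = 1*(-15 + 5*(-70)) = 1*(-15 - 350) = 1*(-365) = -365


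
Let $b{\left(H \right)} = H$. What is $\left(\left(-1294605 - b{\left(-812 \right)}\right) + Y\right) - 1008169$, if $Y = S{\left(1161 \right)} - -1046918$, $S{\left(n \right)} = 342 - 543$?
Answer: $-1255245$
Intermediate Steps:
$S{\left(n \right)} = -201$ ($S{\left(n \right)} = 342 - 543 = -201$)
$Y = 1046717$ ($Y = -201 - -1046918 = -201 + 1046918 = 1046717$)
$\left(\left(-1294605 - b{\left(-812 \right)}\right) + Y\right) - 1008169 = \left(\left(-1294605 - -812\right) + 1046717\right) - 1008169 = \left(\left(-1294605 + 812\right) + 1046717\right) - 1008169 = \left(-1293793 + 1046717\right) - 1008169 = -247076 - 1008169 = -1255245$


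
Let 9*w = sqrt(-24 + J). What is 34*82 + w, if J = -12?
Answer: 2788 + 2*I/3 ≈ 2788.0 + 0.66667*I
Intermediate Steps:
w = 2*I/3 (w = sqrt(-24 - 12)/9 = sqrt(-36)/9 = (6*I)/9 = 2*I/3 ≈ 0.66667*I)
34*82 + w = 34*82 + 2*I/3 = 2788 + 2*I/3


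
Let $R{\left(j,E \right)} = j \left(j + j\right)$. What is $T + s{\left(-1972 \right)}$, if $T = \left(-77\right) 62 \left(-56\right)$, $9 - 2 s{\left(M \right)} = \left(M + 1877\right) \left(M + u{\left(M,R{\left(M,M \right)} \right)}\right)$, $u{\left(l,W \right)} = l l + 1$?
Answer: $184890966$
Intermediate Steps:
$R{\left(j,E \right)} = 2 j^{2}$ ($R{\left(j,E \right)} = j 2 j = 2 j^{2}$)
$u{\left(l,W \right)} = 1 + l^{2}$ ($u{\left(l,W \right)} = l^{2} + 1 = 1 + l^{2}$)
$s{\left(M \right)} = \frac{9}{2} - \frac{\left(1877 + M\right) \left(1 + M + M^{2}\right)}{2}$ ($s{\left(M \right)} = \frac{9}{2} - \frac{\left(M + 1877\right) \left(M + \left(1 + M^{2}\right)\right)}{2} = \frac{9}{2} - \frac{\left(1877 + M\right) \left(1 + M + M^{2}\right)}{2}$)
$T = 267344$ ($T = \left(-4774\right) \left(-56\right) = 267344$)
$T + s{\left(-1972 \right)} = 267344 - \left(-1850774 - 3834341024 + 3651568176\right) = 267344 - -184623622 = 267344 + \left(-934 + 1851708 - 3651568176 + 3834341024\right) = 267344 + 184623622 = 184890966$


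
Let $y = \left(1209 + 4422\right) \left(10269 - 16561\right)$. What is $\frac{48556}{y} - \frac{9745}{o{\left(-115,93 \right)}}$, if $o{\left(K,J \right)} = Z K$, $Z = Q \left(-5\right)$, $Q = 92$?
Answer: $- \frac{17391820907}{93713016540} \approx -0.18559$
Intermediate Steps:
$y = -35430252$ ($y = 5631 \left(-6292\right) = -35430252$)
$Z = -460$ ($Z = 92 \left(-5\right) = -460$)
$o{\left(K,J \right)} = - 460 K$
$\frac{48556}{y} - \frac{9745}{o{\left(-115,93 \right)}} = \frac{48556}{-35430252} - \frac{9745}{\left(-460\right) \left(-115\right)} = 48556 \left(- \frac{1}{35430252}\right) - \frac{9745}{52900} = - \frac{12139}{8857563} - \frac{1949}{10580} = - \frac{17391820907}{93713016540}$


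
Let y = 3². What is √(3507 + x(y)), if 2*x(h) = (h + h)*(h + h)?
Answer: √3669 ≈ 60.572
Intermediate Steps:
y = 9
x(h) = 2*h² (x(h) = ((h + h)*(h + h))/2 = ((2*h)*(2*h))/2 = (4*h²)/2 = 2*h²)
√(3507 + x(y)) = √(3507 + 2*9²) = √(3507 + 2*81) = √(3507 + 162) = √3669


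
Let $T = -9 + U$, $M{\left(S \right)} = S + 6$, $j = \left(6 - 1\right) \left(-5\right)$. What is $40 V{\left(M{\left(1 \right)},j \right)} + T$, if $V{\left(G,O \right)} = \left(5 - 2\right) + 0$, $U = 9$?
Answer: $120$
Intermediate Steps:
$j = -25$ ($j = 5 \left(-5\right) = -25$)
$M{\left(S \right)} = 6 + S$
$V{\left(G,O \right)} = 3$ ($V{\left(G,O \right)} = 3 + 0 = 3$)
$T = 0$ ($T = -9 + 9 = 0$)
$40 V{\left(M{\left(1 \right)},j \right)} + T = 40 \cdot 3 + 0 = 120 + 0 = 120$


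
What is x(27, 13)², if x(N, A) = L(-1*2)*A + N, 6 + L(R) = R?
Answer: 5929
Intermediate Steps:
L(R) = -6 + R
x(N, A) = N - 8*A (x(N, A) = (-6 - 1*2)*A + N = (-6 - 2)*A + N = -8*A + N = N - 8*A)
x(27, 13)² = (27 - 8*13)² = (27 - 104)² = (-77)² = 5929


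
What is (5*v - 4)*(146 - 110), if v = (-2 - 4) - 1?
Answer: -1404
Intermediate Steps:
v = -7 (v = -6 - 1 = -7)
(5*v - 4)*(146 - 110) = (5*(-7) - 4)*(146 - 110) = (-35 - 4)*36 = -39*36 = -1404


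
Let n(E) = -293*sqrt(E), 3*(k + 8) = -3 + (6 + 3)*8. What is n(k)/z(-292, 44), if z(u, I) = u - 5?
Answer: 293*sqrt(15)/297 ≈ 3.8208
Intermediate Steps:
z(u, I) = -5 + u
k = 15 (k = -8 + (-3 + (6 + 3)*8)/3 = -8 + (-3 + 9*8)/3 = -8 + (-3 + 72)/3 = -8 + (1/3)*69 = -8 + 23 = 15)
n(k)/z(-292, 44) = (-293*sqrt(15))/(-5 - 292) = -293*sqrt(15)/(-297) = -293*sqrt(15)*(-1/297) = 293*sqrt(15)/297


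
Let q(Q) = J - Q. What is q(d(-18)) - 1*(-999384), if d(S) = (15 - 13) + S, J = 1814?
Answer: 1001214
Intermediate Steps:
d(S) = 2 + S
q(Q) = 1814 - Q
q(d(-18)) - 1*(-999384) = (1814 - (2 - 18)) - 1*(-999384) = (1814 - 1*(-16)) + 999384 = (1814 + 16) + 999384 = 1830 + 999384 = 1001214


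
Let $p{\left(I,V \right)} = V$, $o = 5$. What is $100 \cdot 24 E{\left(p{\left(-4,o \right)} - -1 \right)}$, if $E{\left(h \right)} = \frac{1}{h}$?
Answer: $400$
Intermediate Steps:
$100 \cdot 24 E{\left(p{\left(-4,o \right)} - -1 \right)} = \frac{100 \cdot 24}{5 - -1} = \frac{2400}{5 + 1} = \frac{2400}{6} = 2400 \cdot \frac{1}{6} = 400$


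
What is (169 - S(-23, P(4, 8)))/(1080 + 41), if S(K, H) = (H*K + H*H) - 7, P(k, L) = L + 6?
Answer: 302/1121 ≈ 0.26940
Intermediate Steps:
P(k, L) = 6 + L
S(K, H) = -7 + H² + H*K (S(K, H) = (H*K + H²) - 7 = (H² + H*K) - 7 = -7 + H² + H*K)
(169 - S(-23, P(4, 8)))/(1080 + 41) = (169 - (-7 + (6 + 8)² + (6 + 8)*(-23)))/(1080 + 41) = (169 - (-7 + 14² + 14*(-23)))/1121 = (169 - (-7 + 196 - 322))*(1/1121) = (169 - 1*(-133))*(1/1121) = (169 + 133)*(1/1121) = 302*(1/1121) = 302/1121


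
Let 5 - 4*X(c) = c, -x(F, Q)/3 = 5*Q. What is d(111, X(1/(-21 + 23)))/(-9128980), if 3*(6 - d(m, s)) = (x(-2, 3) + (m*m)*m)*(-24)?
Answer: -5470347/4564490 ≈ -1.1985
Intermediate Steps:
x(F, Q) = -15*Q
X(c) = 5/4 - c/4
d(m, s) = -354 + 8*m**3 (d(m, s) = 6 - (-15*3 + (m*m)*m)*(-24)/3 = 6 - (-45 + m**2*m)*(-24)/3 = 6 - (-45 + m**3)*(-24)/3 = 6 - (1080 - 24*m**3)/3 = 6 + (-360 + 8*m**3) = -354 + 8*m**3)
d(111, X(1/(-21 + 23)))/(-9128980) = (-354 + 8*111**3)/(-9128980) = (-354 + 8*1367631)*(-1/9128980) = (-354 + 10941048)*(-1/9128980) = 10940694*(-1/9128980) = -5470347/4564490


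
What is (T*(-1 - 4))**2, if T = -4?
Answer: 400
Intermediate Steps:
(T*(-1 - 4))**2 = (-4*(-1 - 4))**2 = (-4*(-5))**2 = 20**2 = 400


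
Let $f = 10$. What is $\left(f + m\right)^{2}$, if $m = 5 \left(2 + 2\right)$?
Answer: $900$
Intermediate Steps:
$m = 20$ ($m = 5 \cdot 4 = 20$)
$\left(f + m\right)^{2} = \left(10 + 20\right)^{2} = 30^{2} = 900$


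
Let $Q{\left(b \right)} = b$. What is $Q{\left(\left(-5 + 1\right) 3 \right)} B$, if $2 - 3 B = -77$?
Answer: $-316$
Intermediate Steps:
$B = \frac{79}{3}$ ($B = \frac{2}{3} - - \frac{77}{3} = \frac{2}{3} + \frac{77}{3} = \frac{79}{3} \approx 26.333$)
$Q{\left(\left(-5 + 1\right) 3 \right)} B = \left(-5 + 1\right) 3 \cdot \frac{79}{3} = \left(-4\right) 3 \cdot \frac{79}{3} = \left(-12\right) \frac{79}{3} = -316$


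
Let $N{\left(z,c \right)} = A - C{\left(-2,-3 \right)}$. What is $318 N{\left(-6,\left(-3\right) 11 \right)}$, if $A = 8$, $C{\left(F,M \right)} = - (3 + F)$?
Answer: $2862$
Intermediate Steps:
$C{\left(F,M \right)} = -3 - F$
$N{\left(z,c \right)} = 9$ ($N{\left(z,c \right)} = 8 - \left(-3 - -2\right) = 8 - \left(-3 + 2\right) = 8 - -1 = 8 + 1 = 9$)
$318 N{\left(-6,\left(-3\right) 11 \right)} = 318 \cdot 9 = 2862$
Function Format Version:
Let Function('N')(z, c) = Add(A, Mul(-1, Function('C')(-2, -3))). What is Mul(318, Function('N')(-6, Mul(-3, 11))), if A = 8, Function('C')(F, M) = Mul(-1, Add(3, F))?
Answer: 2862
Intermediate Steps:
Function('C')(F, M) = Add(-3, Mul(-1, F))
Function('N')(z, c) = 9 (Function('N')(z, c) = Add(8, Mul(-1, Add(-3, Mul(-1, -2)))) = Add(8, Mul(-1, Add(-3, 2))) = Add(8, Mul(-1, -1)) = Add(8, 1) = 9)
Mul(318, Function('N')(-6, Mul(-3, 11))) = Mul(318, 9) = 2862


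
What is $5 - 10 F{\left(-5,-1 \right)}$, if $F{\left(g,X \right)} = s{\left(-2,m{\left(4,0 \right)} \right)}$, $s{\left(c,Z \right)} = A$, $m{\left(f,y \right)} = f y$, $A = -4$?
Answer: $45$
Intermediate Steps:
$s{\left(c,Z \right)} = -4$
$F{\left(g,X \right)} = -4$
$5 - 10 F{\left(-5,-1 \right)} = 5 - -40 = 5 + 40 = 45$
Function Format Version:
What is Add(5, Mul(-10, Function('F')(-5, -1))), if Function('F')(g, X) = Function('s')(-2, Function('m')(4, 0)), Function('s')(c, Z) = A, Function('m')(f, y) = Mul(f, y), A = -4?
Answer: 45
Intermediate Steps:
Function('s')(c, Z) = -4
Function('F')(g, X) = -4
Add(5, Mul(-10, Function('F')(-5, -1))) = Add(5, Mul(-10, -4)) = Add(5, 40) = 45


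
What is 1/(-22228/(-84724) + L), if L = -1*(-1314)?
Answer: 21181/27837391 ≈ 0.00076088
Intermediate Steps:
L = 1314
1/(-22228/(-84724) + L) = 1/(-22228/(-84724) + 1314) = 1/(-22228*(-1/84724) + 1314) = 1/(5557/21181 + 1314) = 1/(27837391/21181) = 21181/27837391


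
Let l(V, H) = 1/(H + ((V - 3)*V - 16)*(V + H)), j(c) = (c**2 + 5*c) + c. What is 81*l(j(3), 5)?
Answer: 27/6743 ≈ 0.0040042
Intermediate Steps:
j(c) = c**2 + 6*c
l(V, H) = 1/(H + (-16 + V*(-3 + V))*(H + V)) (l(V, H) = 1/(H + ((-3 + V)*V - 16)*(H + V)) = 1/(H + (V*(-3 + V) - 16)*(H + V)) = 1/(H + (-16 + V*(-3 + V))*(H + V)))
81*l(j(3), 5) = 81/((3*(6 + 3))**3 - 48*(6 + 3) - 15*5 - 3*9*(6 + 3)**2 + 5*(3*(6 + 3))**2 - 3*5*3*(6 + 3)) = 81/((3*9)**3 - 48*9 - 75 - 3*(3*9)**2 + 5*(3*9)**2 - 3*5*3*9) = 81/(27**3 - 16*27 - 75 - 3*27**2 + 5*27**2 - 3*5*27) = 81/(19683 - 432 - 75 - 3*729 + 5*729 - 405) = 81/(19683 - 432 - 75 - 2187 + 3645 - 405) = 81/20229 = 81*(1/20229) = 27/6743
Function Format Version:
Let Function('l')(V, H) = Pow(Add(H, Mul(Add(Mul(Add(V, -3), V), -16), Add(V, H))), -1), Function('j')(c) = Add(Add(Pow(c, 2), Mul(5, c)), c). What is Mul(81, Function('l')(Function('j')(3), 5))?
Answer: Rational(27, 6743) ≈ 0.0040042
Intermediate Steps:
Function('j')(c) = Add(Pow(c, 2), Mul(6, c))
Function('l')(V, H) = Pow(Add(H, Mul(Add(-16, Mul(V, Add(-3, V))), Add(H, V))), -1) (Function('l')(V, H) = Pow(Add(H, Mul(Add(Mul(Add(-3, V), V), -16), Add(H, V))), -1) = Pow(Add(H, Mul(Add(Mul(V, Add(-3, V)), -16), Add(H, V))), -1) = Pow(Add(H, Mul(Add(-16, Mul(V, Add(-3, V))), Add(H, V))), -1))
Mul(81, Function('l')(Function('j')(3), 5)) = Mul(81, Pow(Add(Pow(Mul(3, Add(6, 3)), 3), Mul(-16, Mul(3, Add(6, 3))), Mul(-15, 5), Mul(-3, Pow(Mul(3, Add(6, 3)), 2)), Mul(5, Pow(Mul(3, Add(6, 3)), 2)), Mul(-3, 5, Mul(3, Add(6, 3)))), -1)) = Mul(81, Pow(Add(Pow(Mul(3, 9), 3), Mul(-16, Mul(3, 9)), -75, Mul(-3, Pow(Mul(3, 9), 2)), Mul(5, Pow(Mul(3, 9), 2)), Mul(-3, 5, Mul(3, 9))), -1)) = Mul(81, Pow(Add(Pow(27, 3), Mul(-16, 27), -75, Mul(-3, Pow(27, 2)), Mul(5, Pow(27, 2)), Mul(-3, 5, 27)), -1)) = Mul(81, Pow(Add(19683, -432, -75, Mul(-3, 729), Mul(5, 729), -405), -1)) = Mul(81, Pow(Add(19683, -432, -75, -2187, 3645, -405), -1)) = Mul(81, Pow(20229, -1)) = Mul(81, Rational(1, 20229)) = Rational(27, 6743)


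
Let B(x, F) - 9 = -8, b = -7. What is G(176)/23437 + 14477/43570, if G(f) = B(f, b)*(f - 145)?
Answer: 340648119/1021150090 ≈ 0.33359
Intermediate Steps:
B(x, F) = 1 (B(x, F) = 9 - 8 = 1)
G(f) = -145 + f (G(f) = 1*(f - 145) = 1*(-145 + f) = -145 + f)
G(176)/23437 + 14477/43570 = (-145 + 176)/23437 + 14477/43570 = 31*(1/23437) + 14477*(1/43570) = 31/23437 + 14477/43570 = 340648119/1021150090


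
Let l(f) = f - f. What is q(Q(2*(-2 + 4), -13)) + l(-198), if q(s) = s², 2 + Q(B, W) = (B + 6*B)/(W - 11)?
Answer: 361/36 ≈ 10.028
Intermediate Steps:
Q(B, W) = -2 + 7*B/(-11 + W) (Q(B, W) = -2 + (B + 6*B)/(W - 11) = -2 + (7*B)/(-11 + W) = -2 + 7*B/(-11 + W))
l(f) = 0
q(Q(2*(-2 + 4), -13)) + l(-198) = ((22 - 2*(-13) + 7*(2*(-2 + 4)))/(-11 - 13))² + 0 = ((22 + 26 + 7*(2*2))/(-24))² + 0 = (-(22 + 26 + 7*4)/24)² + 0 = (-(22 + 26 + 28)/24)² + 0 = (-1/24*76)² + 0 = (-19/6)² + 0 = 361/36 + 0 = 361/36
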